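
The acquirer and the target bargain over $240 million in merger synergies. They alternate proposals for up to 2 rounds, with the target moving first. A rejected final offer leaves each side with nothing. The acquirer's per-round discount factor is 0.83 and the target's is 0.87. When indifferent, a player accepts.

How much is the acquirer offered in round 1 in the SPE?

199.2

Work backward from the last round.
Round 2 (the acquirer proposes): the target will accept anything ≥ 0, so the acquirer offers 0 and keeps 240.
Round 1 (the target proposes): the acquirer can get 240 next round, worth 0.83 × 240 = 199.2 now; the target offers that and keeps 40.8.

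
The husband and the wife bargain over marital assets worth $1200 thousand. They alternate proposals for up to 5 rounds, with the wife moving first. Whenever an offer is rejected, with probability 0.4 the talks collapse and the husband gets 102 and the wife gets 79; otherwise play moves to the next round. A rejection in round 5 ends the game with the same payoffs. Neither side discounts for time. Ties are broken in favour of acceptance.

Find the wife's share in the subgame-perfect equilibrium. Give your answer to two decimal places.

765.40

Round 5 (the wife proposes): the husband gets 102 if talks fail, so the wife offers 102 and keeps 1098.
Round 4 (the husband proposes): rejecting gives the wife an expected 0.6 × 1098 + 0.4 × 79 = 690.4. The husband offers 690.4 and keeps 1200 − 690.4 = 509.6.
Round 3 (the wife proposes): rejecting gives the husband an expected 0.6 × 509.6 + 0.4 × 102 = 346.56; the wife offers that and keeps 853.44.
Round 2 (the husband proposes): rejecting gives the wife an expected 0.6 × 853.44 + 0.4 × 79 = 543.664; the husband offers that and keeps 656.336.
Round 1 (the wife proposes): rejecting gives the husband an expected 0.6 × 656.336 + 0.4 × 102 = 434.6016, so the wife offers 434.6016, keeping 765.3984.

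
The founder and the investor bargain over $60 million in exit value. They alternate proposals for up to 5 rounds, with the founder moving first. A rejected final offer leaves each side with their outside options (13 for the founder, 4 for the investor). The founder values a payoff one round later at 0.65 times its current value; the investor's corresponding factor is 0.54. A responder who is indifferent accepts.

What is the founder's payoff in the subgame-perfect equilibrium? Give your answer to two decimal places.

44.19

Solve by backward induction from round 5.
Round 5 (the founder proposes): the investor gets 4 if talks fail, so the founder offers 4 and keeps 56.
Round 4 (the investor proposes): the founder can get 56 next round, worth 0.65 × 56 = 36.4 now, so the investor offers 36.4, keeping 23.6.
Round 3 (the founder proposes): the investor can get 23.6 next round, worth 0.54 × 23.6 = 12.744 now, so the founder offers 12.744, keeping 47.256.
Round 2 (the investor proposes): the founder can get 47.256 next round, worth 0.65 × 47.256 = 30.7164 now; the investor offers that and keeps 29.2836.
Round 1 (the founder proposes): the investor can get 29.2836 next round, worth 0.54 × 29.2836 = 15.813144 now, so the founder offers 15.813144, keeping 44.186856.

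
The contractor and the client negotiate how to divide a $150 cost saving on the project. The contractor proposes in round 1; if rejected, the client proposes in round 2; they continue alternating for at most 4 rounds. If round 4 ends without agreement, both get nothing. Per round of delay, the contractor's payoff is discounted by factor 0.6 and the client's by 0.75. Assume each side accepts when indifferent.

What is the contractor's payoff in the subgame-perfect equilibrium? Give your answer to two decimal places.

54.38

Round 4 (the client proposes): the contractor will accept anything ≥ 0, so the client offers 0 and keeps 150.
Round 3 (the contractor proposes): the client can get 150 next round, worth 0.75 × 150 = 112.5 now, so the contractor offers 112.5, keeping 37.5.
Round 2 (the client proposes): the contractor can get 37.5 next round, worth 0.6 × 37.5 = 22.5 now. The client offers 22.5 and keeps 150 − 22.5 = 127.5.
Round 1 (the contractor proposes): the client can get 127.5 next round, worth 0.75 × 127.5 = 95.625 now; the contractor offers that and keeps 54.375.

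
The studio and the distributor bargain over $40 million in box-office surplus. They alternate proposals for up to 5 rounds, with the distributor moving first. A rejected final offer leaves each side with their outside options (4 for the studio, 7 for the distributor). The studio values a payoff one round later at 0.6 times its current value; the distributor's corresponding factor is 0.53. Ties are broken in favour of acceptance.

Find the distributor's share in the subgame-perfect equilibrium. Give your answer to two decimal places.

Solve by backward induction from round 5.
Round 5 (the distributor proposes): the studio gets 4 if talks fail, so the distributor offers 4 and keeps 36.
Round 4 (the studio proposes): the distributor can get 36 next round, worth 0.53 × 36 = 19.08 now; the studio offers that and keeps 20.92.
Round 3 (the distributor proposes): the studio can get 20.92 next round, worth 0.6 × 20.92 = 12.552 now. The distributor offers 12.552 and keeps 40 − 12.552 = 27.448.
Round 2 (the studio proposes): the distributor can get 27.448 next round, worth 0.53 × 27.448 = 14.54744 now, so the studio offers 14.54744, keeping 25.45256.
Round 1 (the distributor proposes): the studio can get 25.45256 next round, worth 0.6 × 25.45256 = 15.271536 now; the distributor offers that and keeps 24.728464.

24.73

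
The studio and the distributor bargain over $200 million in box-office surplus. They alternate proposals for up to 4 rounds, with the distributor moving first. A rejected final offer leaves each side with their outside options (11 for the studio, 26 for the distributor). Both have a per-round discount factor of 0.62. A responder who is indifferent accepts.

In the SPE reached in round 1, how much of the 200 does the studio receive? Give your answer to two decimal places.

88.59

Work backward from the last round.
Round 4 (the studio proposes): the distributor gets 26 if talks fail, so the studio offers 26 and keeps 174.
Round 3 (the distributor proposes): the studio can get 174 next round, worth 0.62 × 174 = 107.88 now. The distributor offers 107.88 and keeps 200 − 107.88 = 92.12.
Round 2 (the studio proposes): the distributor can get 92.12 next round, worth 0.62 × 92.12 = 57.1144 now; the studio offers that and keeps 142.8856.
Round 1 (the distributor proposes): the studio can get 142.8856 next round, worth 0.62 × 142.8856 = 88.589072 now; the distributor offers that and keeps 111.410928.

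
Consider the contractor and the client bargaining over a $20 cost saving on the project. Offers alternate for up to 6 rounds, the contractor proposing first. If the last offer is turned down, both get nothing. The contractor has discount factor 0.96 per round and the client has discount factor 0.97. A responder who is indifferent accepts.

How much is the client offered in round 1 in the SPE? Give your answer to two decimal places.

Round 6 (the client proposes): the contractor will accept anything ≥ 0, so the client offers 0 and keeps 20.
Round 5 (the contractor proposes): the client can get 20 next round, worth 0.97 × 20 = 19.4 now. The contractor offers 19.4 and keeps 20 − 19.4 = 0.6.
Round 4 (the client proposes): the contractor can get 0.6 next round, worth 0.96 × 0.6 = 0.576 now; the client offers that and keeps 19.424.
Round 3 (the contractor proposes): the client can get 19.424 next round, worth 0.97 × 19.424 = 18.84128 now; the contractor offers that and keeps 1.15872.
Round 2 (the client proposes): the contractor can get 1.15872 next round, worth 0.96 × 1.15872 = 1.1123712 now. The client offers 1.1123712 and keeps 20 − 1.1123712 = 18.8876288.
Round 1 (the contractor proposes): the client can get 18.8876288 next round, worth 0.97 × 18.8876288 = 18.320999936 now. The contractor offers 18.320999936 and keeps 20 − 18.320999936 = 1.679000064.

18.32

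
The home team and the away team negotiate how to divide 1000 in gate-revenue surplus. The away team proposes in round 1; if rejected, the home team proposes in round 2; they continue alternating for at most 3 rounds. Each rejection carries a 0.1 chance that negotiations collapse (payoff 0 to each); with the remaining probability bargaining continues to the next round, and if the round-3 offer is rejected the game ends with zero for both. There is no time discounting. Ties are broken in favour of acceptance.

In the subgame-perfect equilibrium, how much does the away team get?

Round 3 (the away team proposes): rejection yields 0 for the home team; the away team offers 0 and keeps 1000.
Round 2 (the home team proposes): rejecting gives the away team an expected 0.9 × 1000 = 900. The home team offers 900 and keeps 1000 − 900 = 100.
Round 1 (the away team proposes): rejecting gives the home team an expected 0.9 × 100 = 90, so the away team offers 90, keeping 910.

910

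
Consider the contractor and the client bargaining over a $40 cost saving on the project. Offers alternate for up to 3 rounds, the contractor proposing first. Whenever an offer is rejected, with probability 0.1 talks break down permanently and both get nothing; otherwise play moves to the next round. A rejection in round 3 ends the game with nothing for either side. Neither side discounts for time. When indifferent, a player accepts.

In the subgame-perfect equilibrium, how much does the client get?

3.6

Round 3 (the contractor proposes): the client will accept anything ≥ 0, so the contractor offers 0 and keeps 40.
Round 2 (the client proposes): rejecting gives the contractor an expected 0.9 × 40 = 36, so the client offers 36, keeping 4.
Round 1 (the contractor proposes): rejecting gives the client an expected 0.9 × 4 = 3.6, so the contractor offers 3.6, keeping 36.4.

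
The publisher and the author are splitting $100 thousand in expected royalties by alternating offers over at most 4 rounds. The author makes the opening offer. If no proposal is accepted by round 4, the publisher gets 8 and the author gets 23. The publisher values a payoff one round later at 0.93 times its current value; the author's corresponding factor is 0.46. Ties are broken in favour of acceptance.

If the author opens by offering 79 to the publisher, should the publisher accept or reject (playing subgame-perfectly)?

Reject

Work out the publisher's continuation value if the offer is rejected.
Round 4 (the publisher proposes): the author gets 23 if talks fail, so the publisher offers 23 and keeps 77.
Round 3 (the author proposes): the publisher can get 77 next round, worth 0.93 × 77 = 71.61 now; the author offers that and keeps 28.39.
Round 2 (the publisher proposes): the author can get 28.39 next round, worth 0.46 × 28.39 = 13.0594 now. The publisher offers 13.0594 and keeps 100 − 13.0594 = 86.9406.
So by rejecting in round 1, the publisher gets 86.9406 next round, worth 0.93 × 86.9406 = 80.854758 now.
Offer 79 < 80.854758, so the publisher rejects.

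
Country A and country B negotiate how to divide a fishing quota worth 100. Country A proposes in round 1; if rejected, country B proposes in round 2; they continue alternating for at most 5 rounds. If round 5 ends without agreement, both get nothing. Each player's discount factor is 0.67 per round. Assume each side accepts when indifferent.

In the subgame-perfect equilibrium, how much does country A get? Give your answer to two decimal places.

67.96

Round 5 (country A proposes): country B will accept anything ≥ 0, so country A offers 0 and keeps 100.
Round 4 (country B proposes): country A can get 100 next round, worth 0.67 × 100 = 67 now; country B offers that and keeps 33.
Round 3 (country A proposes): country B can get 33 next round, worth 0.67 × 33 = 22.11 now. Country A offers 22.11 and keeps 100 − 22.11 = 77.89.
Round 2 (country B proposes): country A can get 77.89 next round, worth 0.67 × 77.89 = 52.1863 now. Country B offers 52.1863 and keeps 100 − 52.1863 = 47.8137.
Round 1 (country A proposes): country B can get 47.8137 next round, worth 0.67 × 47.8137 = 32.035179 now, so country A offers 32.035179, keeping 67.964821.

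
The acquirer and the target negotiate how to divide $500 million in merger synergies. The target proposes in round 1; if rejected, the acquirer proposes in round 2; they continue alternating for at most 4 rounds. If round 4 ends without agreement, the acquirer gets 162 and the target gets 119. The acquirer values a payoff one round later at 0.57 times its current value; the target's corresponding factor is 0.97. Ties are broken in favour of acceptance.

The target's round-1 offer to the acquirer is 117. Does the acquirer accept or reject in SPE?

Reject

Round 4 (the acquirer proposes): the target gets 119 if talks fail, so the acquirer offers 119 and keeps 381.
Round 3 (the target proposes): the acquirer can get 381 next round, worth 0.57 × 381 = 217.17 now, so the target offers 217.17, keeping 282.83.
Round 2 (the acquirer proposes): the target can get 282.83 next round, worth 0.97 × 282.83 = 274.3451 now. The acquirer offers 274.3451 and keeps 500 − 274.3451 = 225.6549.
So by rejecting in round 1, the acquirer gets 225.6549 next round, worth 0.57 × 225.6549 = 128.623293 now.
Offer 117 < 128.623293, so the acquirer rejects.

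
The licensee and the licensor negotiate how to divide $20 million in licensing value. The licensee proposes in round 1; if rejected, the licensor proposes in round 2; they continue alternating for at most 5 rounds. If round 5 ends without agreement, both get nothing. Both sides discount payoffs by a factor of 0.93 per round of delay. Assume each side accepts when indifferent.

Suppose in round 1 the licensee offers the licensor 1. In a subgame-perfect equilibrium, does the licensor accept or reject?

Round 5 (the licensee proposes): the licensor will accept anything ≥ 0, so the licensee offers 0 and keeps 20.
Round 4 (the licensor proposes): the licensee can get 20 next round, worth 0.93 × 20 = 18.6 now. The licensor offers 18.6 and keeps 20 − 18.6 = 1.4.
Round 3 (the licensee proposes): the licensor can get 1.4 next round, worth 0.93 × 1.4 = 1.302 now, so the licensee offers 1.302, keeping 18.698.
Round 2 (the licensor proposes): the licensee can get 18.698 next round, worth 0.93 × 18.698 = 17.38914 now, so the licensor offers 17.38914, keeping 2.61086.
So by rejecting in round 1, the licensor gets 2.61086 next round, worth 0.93 × 2.61086 = 2.4280998 now.
Offer 1 < 2.4280998, so the licensor rejects.

Reject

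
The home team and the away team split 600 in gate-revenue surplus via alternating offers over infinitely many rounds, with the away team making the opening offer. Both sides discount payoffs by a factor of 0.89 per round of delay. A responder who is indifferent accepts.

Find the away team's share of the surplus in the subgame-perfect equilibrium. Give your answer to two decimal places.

Let x be the away team's share when the away team proposes and y be the home team's share when the home team proposes.
The home team accepts iff offered ≥ 0.89·y, so x = 600 − 0.89y. Symmetrically y = 600 − 0.89x.
Substituting: x = 600 − 0.89(600 − 0.89x), giving x(1 − 0.89·0.89) = 600(1 − 0.89).
So x = 600 × 0.11 / 0.2079 ≈ 317.4603, and the home team receives 600 − x ≈ 282.5397.

317.46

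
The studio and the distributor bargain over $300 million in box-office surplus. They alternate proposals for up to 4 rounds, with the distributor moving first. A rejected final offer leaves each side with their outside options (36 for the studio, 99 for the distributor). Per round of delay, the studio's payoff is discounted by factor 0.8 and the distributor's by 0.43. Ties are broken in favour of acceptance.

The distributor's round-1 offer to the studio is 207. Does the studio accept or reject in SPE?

Accept

Round 4 (the studio proposes): the distributor gets 99 if talks fail, so the studio offers 99 and keeps 201.
Round 3 (the distributor proposes): the studio can get 201 next round, worth 0.8 × 201 = 160.8 now, so the distributor offers 160.8, keeping 139.2.
Round 2 (the studio proposes): the distributor can get 139.2 next round, worth 0.43 × 139.2 = 59.856 now, so the studio offers 59.856, keeping 240.144.
So by rejecting in round 1, the studio gets 240.144 next round, worth 0.8 × 240.144 = 192.1152 now.
Offer 207 ≥ 192.1152, so the studio accepts.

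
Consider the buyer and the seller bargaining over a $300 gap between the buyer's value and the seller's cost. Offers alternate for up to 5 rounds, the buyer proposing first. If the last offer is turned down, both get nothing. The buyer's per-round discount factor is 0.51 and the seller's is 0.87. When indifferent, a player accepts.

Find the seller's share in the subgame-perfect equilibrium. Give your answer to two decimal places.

184.63

Round 5 (the buyer proposes): the seller will accept anything ≥ 0, so the buyer offers 0 and keeps 300.
Round 4 (the seller proposes): the buyer can get 300 next round, worth 0.51 × 300 = 153 now. The seller offers 153 and keeps 300 − 153 = 147.
Round 3 (the buyer proposes): the seller can get 147 next round, worth 0.87 × 147 = 127.89 now; the buyer offers that and keeps 172.11.
Round 2 (the seller proposes): the buyer can get 172.11 next round, worth 0.51 × 172.11 = 87.7761 now; the seller offers that and keeps 212.2239.
Round 1 (the buyer proposes): the seller can get 212.2239 next round, worth 0.87 × 212.2239 = 184.634793 now; the buyer offers that and keeps 115.365207.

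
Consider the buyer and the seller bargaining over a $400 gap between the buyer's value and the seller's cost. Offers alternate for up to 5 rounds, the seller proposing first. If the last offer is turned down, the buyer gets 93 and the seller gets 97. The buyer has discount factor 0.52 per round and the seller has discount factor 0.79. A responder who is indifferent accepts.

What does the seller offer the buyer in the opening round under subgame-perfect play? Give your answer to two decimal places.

77.32

Round 5 (the seller proposes): the buyer gets 93 if talks fail, so the seller offers 93 and keeps 307.
Round 4 (the buyer proposes): the seller can get 307 next round, worth 0.79 × 307 = 242.53 now, so the buyer offers 242.53, keeping 157.47.
Round 3 (the seller proposes): the buyer can get 157.47 next round, worth 0.52 × 157.47 = 81.8844 now; the seller offers that and keeps 318.1156.
Round 2 (the buyer proposes): the seller can get 318.1156 next round, worth 0.79 × 318.1156 = 251.311324 now. The buyer offers 251.311324 and keeps 400 − 251.311324 = 148.688676.
Round 1 (the seller proposes): the buyer can get 148.688676 next round, worth 0.52 × 148.688676 = 77.31811152 now; the seller offers that and keeps 322.68188848.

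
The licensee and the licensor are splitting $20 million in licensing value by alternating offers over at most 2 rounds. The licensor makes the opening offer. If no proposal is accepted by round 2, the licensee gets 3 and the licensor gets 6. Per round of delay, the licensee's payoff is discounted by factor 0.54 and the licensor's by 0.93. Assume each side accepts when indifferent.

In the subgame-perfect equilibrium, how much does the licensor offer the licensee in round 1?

7.56

Work backward from the last round.
Round 2 (the licensee proposes): the licensor gets 6 if talks fail, so the licensee offers 6 and keeps 14.
Round 1 (the licensor proposes): the licensee can get 14 next round, worth 0.54 × 14 = 7.56 now. The licensor offers 7.56 and keeps 20 − 7.56 = 12.44.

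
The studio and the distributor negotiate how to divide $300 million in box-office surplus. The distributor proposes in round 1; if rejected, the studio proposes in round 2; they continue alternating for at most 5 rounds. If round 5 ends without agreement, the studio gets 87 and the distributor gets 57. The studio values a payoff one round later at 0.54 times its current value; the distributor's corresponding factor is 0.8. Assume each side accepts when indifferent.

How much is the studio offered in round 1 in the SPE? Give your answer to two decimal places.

By backward induction:
Round 5 (the distributor proposes): the studio gets 87 if talks fail, so the distributor offers 87 and keeps 213.
Round 4 (the studio proposes): the distributor can get 213 next round, worth 0.8 × 213 = 170.4 now, so the studio offers 170.4, keeping 129.6.
Round 3 (the distributor proposes): the studio can get 129.6 next round, worth 0.54 × 129.6 = 69.984 now. The distributor offers 69.984 and keeps 300 − 69.984 = 230.016.
Round 2 (the studio proposes): the distributor can get 230.016 next round, worth 0.8 × 230.016 = 184.0128 now; the studio offers that and keeps 115.9872.
Round 1 (the distributor proposes): the studio can get 115.9872 next round, worth 0.54 × 115.9872 = 62.633088 now; the distributor offers that and keeps 237.366912.

62.63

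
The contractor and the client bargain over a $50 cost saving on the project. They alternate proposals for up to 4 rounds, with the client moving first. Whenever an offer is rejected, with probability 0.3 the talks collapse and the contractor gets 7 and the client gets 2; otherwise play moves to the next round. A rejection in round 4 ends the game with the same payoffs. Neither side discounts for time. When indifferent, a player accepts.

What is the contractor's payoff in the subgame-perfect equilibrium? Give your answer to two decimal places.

By backward induction:
Round 4 (the contractor proposes): the client gets 2 if talks fail, so the contractor offers 2 and keeps 48.
Round 3 (the client proposes): rejecting gives the contractor an expected 0.7 × 48 + 0.3 × 7 = 35.7, so the client offers 35.7, keeping 14.3.
Round 2 (the contractor proposes): rejecting gives the client an expected 0.7 × 14.3 + 0.3 × 2 = 10.61. The contractor offers 10.61 and keeps 50 − 10.61 = 39.39.
Round 1 (the client proposes): rejecting gives the contractor an expected 0.7 × 39.39 + 0.3 × 7 = 29.673, so the client offers 29.673, keeping 20.327.

29.67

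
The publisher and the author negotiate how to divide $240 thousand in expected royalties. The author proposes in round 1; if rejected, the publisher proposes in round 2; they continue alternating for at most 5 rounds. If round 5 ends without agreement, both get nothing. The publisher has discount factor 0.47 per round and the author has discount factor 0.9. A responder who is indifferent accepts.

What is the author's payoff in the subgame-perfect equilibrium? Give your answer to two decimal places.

Round 5 (the author proposes): the publisher will accept anything ≥ 0, so the author offers 0 and keeps 240.
Round 4 (the publisher proposes): the author can get 240 next round, worth 0.9 × 240 = 216 now, so the publisher offers 216, keeping 24.
Round 3 (the author proposes): the publisher can get 24 next round, worth 0.47 × 24 = 11.28 now. The author offers 11.28 and keeps 240 − 11.28 = 228.72.
Round 2 (the publisher proposes): the author can get 228.72 next round, worth 0.9 × 228.72 = 205.848 now, so the publisher offers 205.848, keeping 34.152.
Round 1 (the author proposes): the publisher can get 34.152 next round, worth 0.47 × 34.152 = 16.05144 now; the author offers that and keeps 223.94856.

223.95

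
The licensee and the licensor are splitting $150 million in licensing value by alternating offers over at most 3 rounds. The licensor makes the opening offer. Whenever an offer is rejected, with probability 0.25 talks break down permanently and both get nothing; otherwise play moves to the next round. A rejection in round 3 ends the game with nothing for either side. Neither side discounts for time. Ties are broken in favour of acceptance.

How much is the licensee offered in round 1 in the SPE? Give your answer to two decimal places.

28.13

Round 3 (the licensor proposes): rejection yields 0 for the licensee; the licensor offers 0 and keeps 150.
Round 2 (the licensee proposes): rejecting gives the licensor an expected 0.75 × 150 = 112.5. The licensee offers 112.5 and keeps 150 − 112.5 = 37.5.
Round 1 (the licensor proposes): rejecting gives the licensee an expected 0.75 × 37.5 = 28.125, so the licensor offers 28.125, keeping 121.875.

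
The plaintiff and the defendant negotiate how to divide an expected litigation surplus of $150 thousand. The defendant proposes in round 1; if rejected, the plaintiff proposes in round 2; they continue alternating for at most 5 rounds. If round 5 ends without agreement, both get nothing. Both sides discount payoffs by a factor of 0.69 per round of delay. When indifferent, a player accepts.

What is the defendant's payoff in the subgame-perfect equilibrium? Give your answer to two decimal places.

Round 5 (the defendant proposes): the plaintiff will accept anything ≥ 0, so the defendant offers 0 and keeps 150.
Round 4 (the plaintiff proposes): the defendant can get 150 next round, worth 0.69 × 150 = 103.5 now; the plaintiff offers that and keeps 46.5.
Round 3 (the defendant proposes): the plaintiff can get 46.5 next round, worth 0.69 × 46.5 = 32.085 now, so the defendant offers 32.085, keeping 117.915.
Round 2 (the plaintiff proposes): the defendant can get 117.915 next round, worth 0.69 × 117.915 = 81.36135 now, so the plaintiff offers 81.36135, keeping 68.63865.
Round 1 (the defendant proposes): the plaintiff can get 68.63865 next round, worth 0.69 × 68.63865 = 47.3606685 now; the defendant offers that and keeps 102.6393315.

102.64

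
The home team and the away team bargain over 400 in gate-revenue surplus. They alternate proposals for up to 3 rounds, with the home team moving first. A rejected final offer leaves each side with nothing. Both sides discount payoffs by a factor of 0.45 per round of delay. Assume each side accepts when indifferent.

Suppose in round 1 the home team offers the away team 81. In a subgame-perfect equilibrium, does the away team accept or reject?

Reject

Round 3 (the home team proposes): rejection yields 0 for the away team; the home team offers 0 and keeps 400.
Round 2 (the away team proposes): the home team can get 400 next round, worth 0.45 × 400 = 180 now; the away team offers that and keeps 220.
So by rejecting in round 1, the away team gets 220 next round, worth 0.45 × 220 = 99 now.
Offer 81 < 99, so the away team rejects.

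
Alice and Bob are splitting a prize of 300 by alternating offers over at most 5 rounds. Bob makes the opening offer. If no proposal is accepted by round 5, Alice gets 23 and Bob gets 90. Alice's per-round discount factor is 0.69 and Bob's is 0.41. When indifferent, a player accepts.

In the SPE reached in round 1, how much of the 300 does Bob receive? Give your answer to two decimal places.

141.48

Round 5 (Bob proposes): Alice gets 23 if talks fail, so Bob offers 23 and keeps 277.
Round 4 (Alice proposes): Bob can get 277 next round, worth 0.41 × 277 = 113.57 now; Alice offers that and keeps 186.43.
Round 3 (Bob proposes): Alice can get 186.43 next round, worth 0.69 × 186.43 = 128.6367 now; Bob offers that and keeps 171.3633.
Round 2 (Alice proposes): Bob can get 171.3633 next round, worth 0.41 × 171.3633 = 70.258953 now, so Alice offers 70.258953, keeping 229.741047.
Round 1 (Bob proposes): Alice can get 229.741047 next round, worth 0.69 × 229.741047 = 158.52132243 now. Bob offers 158.52132243 and keeps 300 − 158.52132243 = 141.47867757.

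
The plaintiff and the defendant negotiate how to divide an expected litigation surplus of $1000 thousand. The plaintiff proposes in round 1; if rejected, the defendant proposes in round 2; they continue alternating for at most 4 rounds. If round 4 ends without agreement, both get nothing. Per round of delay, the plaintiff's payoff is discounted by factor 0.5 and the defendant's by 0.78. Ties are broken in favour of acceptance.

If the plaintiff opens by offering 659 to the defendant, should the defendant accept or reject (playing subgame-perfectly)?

Reject

Work out the defendant's continuation value if the offer is rejected.
Round 4 (the defendant proposes): rejection yields 0 for the plaintiff; the defendant offers 0 and keeps 1000.
Round 3 (the plaintiff proposes): the defendant can get 1000 next round, worth 0.78 × 1000 = 780 now; the plaintiff offers that and keeps 220.
Round 2 (the defendant proposes): the plaintiff can get 220 next round, worth 0.5 × 220 = 110 now. The defendant offers 110 and keeps 1000 − 110 = 890.
So by rejecting in round 1, the defendant gets 890 next round, worth 0.78 × 890 = 694.2 now.
Offer 659 < 694.2, so the defendant rejects.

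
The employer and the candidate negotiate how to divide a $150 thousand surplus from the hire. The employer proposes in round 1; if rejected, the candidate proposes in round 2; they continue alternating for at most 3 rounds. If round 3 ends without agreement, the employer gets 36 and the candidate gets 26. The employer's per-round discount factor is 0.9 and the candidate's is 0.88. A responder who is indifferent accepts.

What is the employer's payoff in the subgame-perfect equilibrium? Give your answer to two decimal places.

116.21

Round 3 (the employer proposes): the candidate gets 26 if talks fail, so the employer offers 26 and keeps 124.
Round 2 (the candidate proposes): the employer can get 124 next round, worth 0.9 × 124 = 111.6 now; the candidate offers that and keeps 38.4.
Round 1 (the employer proposes): the candidate can get 38.4 next round, worth 0.88 × 38.4 = 33.792 now. The employer offers 33.792 and keeps 150 − 33.792 = 116.208.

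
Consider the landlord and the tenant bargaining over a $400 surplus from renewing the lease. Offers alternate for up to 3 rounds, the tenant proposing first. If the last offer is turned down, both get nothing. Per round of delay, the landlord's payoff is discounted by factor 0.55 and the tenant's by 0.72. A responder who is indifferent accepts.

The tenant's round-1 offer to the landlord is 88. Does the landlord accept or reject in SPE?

Accept

Round 3 (the tenant proposes): the landlord will accept anything ≥ 0, so the tenant offers 0 and keeps 400.
Round 2 (the landlord proposes): the tenant can get 400 next round, worth 0.72 × 400 = 288 now; the landlord offers that and keeps 112.
So by rejecting in round 1, the landlord gets 112 next round, worth 0.55 × 112 = 61.6 now.
Offer 88 ≥ 61.6, so the landlord accepts.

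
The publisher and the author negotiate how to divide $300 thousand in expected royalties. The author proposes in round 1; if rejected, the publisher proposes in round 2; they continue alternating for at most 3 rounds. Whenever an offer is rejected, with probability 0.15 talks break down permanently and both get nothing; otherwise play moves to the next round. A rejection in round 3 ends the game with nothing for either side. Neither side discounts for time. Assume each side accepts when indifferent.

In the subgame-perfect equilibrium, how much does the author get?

Round 3 (the author proposes): rejection yields 0 for the publisher; the author offers 0 and keeps 300.
Round 2 (the publisher proposes): rejecting gives the author an expected 0.85 × 300 = 255. The publisher offers 255 and keeps 300 − 255 = 45.
Round 1 (the author proposes): rejecting gives the publisher an expected 0.85 × 45 = 38.25; the author offers that and keeps 261.75.

261.75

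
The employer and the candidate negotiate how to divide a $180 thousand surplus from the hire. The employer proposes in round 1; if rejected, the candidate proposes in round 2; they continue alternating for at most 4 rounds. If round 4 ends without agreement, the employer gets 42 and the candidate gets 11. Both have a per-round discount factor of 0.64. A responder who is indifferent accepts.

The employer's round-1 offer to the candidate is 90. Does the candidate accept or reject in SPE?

Round 4 (the candidate proposes): the employer gets 42 if talks fail, so the candidate offers 42 and keeps 138.
Round 3 (the employer proposes): the candidate can get 138 next round, worth 0.64 × 138 = 88.32 now; the employer offers that and keeps 91.68.
Round 2 (the candidate proposes): the employer can get 91.68 next round, worth 0.64 × 91.68 = 58.6752 now; the candidate offers that and keeps 121.3248.
So by rejecting in round 1, the candidate gets 121.3248 next round, worth 0.64 × 121.3248 = 77.647872 now.
Offer 90 ≥ 77.647872, so the candidate accepts.

Accept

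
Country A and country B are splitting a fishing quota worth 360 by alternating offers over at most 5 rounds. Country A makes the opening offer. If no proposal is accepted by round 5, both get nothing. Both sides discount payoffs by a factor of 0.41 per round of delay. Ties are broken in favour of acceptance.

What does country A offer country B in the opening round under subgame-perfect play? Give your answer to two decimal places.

101.72

Solve by backward induction from round 5.
Round 5 (country A proposes): country B will accept anything ≥ 0, so country A offers 0 and keeps 360.
Round 4 (country B proposes): country A can get 360 next round, worth 0.41 × 360 = 147.6 now; country B offers that and keeps 212.4.
Round 3 (country A proposes): country B can get 212.4 next round, worth 0.41 × 212.4 = 87.084 now; country A offers that and keeps 272.916.
Round 2 (country B proposes): country A can get 272.916 next round, worth 0.41 × 272.916 = 111.89556 now. Country B offers 111.89556 and keeps 360 − 111.89556 = 248.10444.
Round 1 (country A proposes): country B can get 248.10444 next round, worth 0.41 × 248.10444 = 101.7228204 now. Country A offers 101.7228204 and keeps 360 − 101.7228204 = 258.2771796.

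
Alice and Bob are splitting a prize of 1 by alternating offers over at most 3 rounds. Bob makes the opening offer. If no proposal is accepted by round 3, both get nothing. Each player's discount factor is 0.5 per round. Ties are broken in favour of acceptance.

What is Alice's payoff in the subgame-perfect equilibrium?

0.25

Round 3 (Bob proposes): rejection yields 0 for Alice; Bob offers 0 and keeps 1.
Round 2 (Alice proposes): Bob can get 1 next round, worth 0.5 × 1 = 0.5 now. Alice offers 0.5 and keeps 1 − 0.5 = 0.5.
Round 1 (Bob proposes): Alice can get 0.5 next round, worth 0.5 × 0.5 = 0.25 now, so Bob offers 0.25, keeping 0.75.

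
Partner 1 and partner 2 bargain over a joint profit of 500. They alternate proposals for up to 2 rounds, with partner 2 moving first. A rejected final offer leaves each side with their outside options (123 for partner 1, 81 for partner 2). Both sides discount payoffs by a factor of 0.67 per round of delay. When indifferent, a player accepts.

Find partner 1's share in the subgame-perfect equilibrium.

280.73

Round 2 (partner 1 proposes): partner 2 gets 81 if talks fail, so partner 1 offers 81 and keeps 419.
Round 1 (partner 2 proposes): partner 1 can get 419 next round, worth 0.67 × 419 = 280.73 now, so partner 2 offers 280.73, keeping 219.27.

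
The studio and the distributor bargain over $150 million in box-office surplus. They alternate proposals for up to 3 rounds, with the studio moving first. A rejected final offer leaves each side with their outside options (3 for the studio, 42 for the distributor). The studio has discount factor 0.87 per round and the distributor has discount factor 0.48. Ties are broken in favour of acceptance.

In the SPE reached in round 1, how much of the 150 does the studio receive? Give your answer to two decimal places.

Round 3 (the studio proposes): the distributor gets 42 if talks fail, so the studio offers 42 and keeps 108.
Round 2 (the distributor proposes): the studio can get 108 next round, worth 0.87 × 108 = 93.96 now, so the distributor offers 93.96, keeping 56.04.
Round 1 (the studio proposes): the distributor can get 56.04 next round, worth 0.48 × 56.04 = 26.8992 now. The studio offers 26.8992 and keeps 150 − 26.8992 = 123.1008.

123.10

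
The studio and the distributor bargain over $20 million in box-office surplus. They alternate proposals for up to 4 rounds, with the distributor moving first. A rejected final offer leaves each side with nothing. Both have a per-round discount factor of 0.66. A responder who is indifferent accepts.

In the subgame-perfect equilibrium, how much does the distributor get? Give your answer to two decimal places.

9.76

Work backward from the last round.
Round 4 (the studio proposes): rejection yields 0 for the distributor; the studio offers 0 and keeps 20.
Round 3 (the distributor proposes): the studio can get 20 next round, worth 0.66 × 20 = 13.2 now; the distributor offers that and keeps 6.8.
Round 2 (the studio proposes): the distributor can get 6.8 next round, worth 0.66 × 6.8 = 4.488 now; the studio offers that and keeps 15.512.
Round 1 (the distributor proposes): the studio can get 15.512 next round, worth 0.66 × 15.512 = 10.23792 now, so the distributor offers 10.23792, keeping 9.76208.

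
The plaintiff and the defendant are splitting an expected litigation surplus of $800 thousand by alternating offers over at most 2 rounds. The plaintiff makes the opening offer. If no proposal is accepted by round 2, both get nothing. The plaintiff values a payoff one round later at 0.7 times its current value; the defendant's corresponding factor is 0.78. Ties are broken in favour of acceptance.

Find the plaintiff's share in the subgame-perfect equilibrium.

By backward induction:
Round 2 (the defendant proposes): the plaintiff will accept anything ≥ 0, so the defendant offers 0 and keeps 800.
Round 1 (the plaintiff proposes): the defendant can get 800 next round, worth 0.78 × 800 = 624 now, so the plaintiff offers 624, keeping 176.

176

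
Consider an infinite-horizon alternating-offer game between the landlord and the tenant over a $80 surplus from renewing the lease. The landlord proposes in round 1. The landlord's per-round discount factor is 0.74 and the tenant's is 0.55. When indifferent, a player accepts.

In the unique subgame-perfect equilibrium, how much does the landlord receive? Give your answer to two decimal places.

60.71

When the landlord proposes, the tenant accepts any offer worth at least 0.55 times what the tenant would get by proposing next round; and vice versa.
This gives x = 80 − 0.55y and y = 80 − 0.74x, where x and y are each side's share when it proposes.
Hence (1 − 0.55·0.74)x = 80(1 − 0.55), i.e. 0.593·x = 36.
x ≈ 60.7083; the tenant's share is 80 − x ≈ 19.2917.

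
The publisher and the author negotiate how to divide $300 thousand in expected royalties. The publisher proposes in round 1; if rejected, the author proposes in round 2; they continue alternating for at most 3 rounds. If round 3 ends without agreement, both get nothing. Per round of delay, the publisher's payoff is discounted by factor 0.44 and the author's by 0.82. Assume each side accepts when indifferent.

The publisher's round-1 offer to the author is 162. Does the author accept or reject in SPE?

Accept

Work out the author's continuation value if the offer is rejected.
Round 3 (the publisher proposes): rejection yields 0 for the author; the publisher offers 0 and keeps 300.
Round 2 (the author proposes): the publisher can get 300 next round, worth 0.44 × 300 = 132 now, so the author offers 132, keeping 168.
So by rejecting in round 1, the author gets 168 next round, worth 0.82 × 168 = 137.76 now.
Offer 162 ≥ 137.76, so the author accepts.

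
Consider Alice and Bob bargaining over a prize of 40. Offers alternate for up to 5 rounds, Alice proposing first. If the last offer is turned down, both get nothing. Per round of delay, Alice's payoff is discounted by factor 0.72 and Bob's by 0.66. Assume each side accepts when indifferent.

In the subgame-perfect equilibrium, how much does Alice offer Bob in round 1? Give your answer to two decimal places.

10.90

Round 5 (Alice proposes): rejection yields 0 for Bob; Alice offers 0 and keeps 40.
Round 4 (Bob proposes): Alice can get 40 next round, worth 0.72 × 40 = 28.8 now, so Bob offers 28.8, keeping 11.2.
Round 3 (Alice proposes): Bob can get 11.2 next round, worth 0.66 × 11.2 = 7.392 now. Alice offers 7.392 and keeps 40 − 7.392 = 32.608.
Round 2 (Bob proposes): Alice can get 32.608 next round, worth 0.72 × 32.608 = 23.47776 now, so Bob offers 23.47776, keeping 16.52224.
Round 1 (Alice proposes): Bob can get 16.52224 next round, worth 0.66 × 16.52224 = 10.9046784 now, so Alice offers 10.9046784, keeping 29.0953216.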